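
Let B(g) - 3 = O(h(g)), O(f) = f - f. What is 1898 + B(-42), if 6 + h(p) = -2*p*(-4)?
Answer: 1901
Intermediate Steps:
h(p) = -6 + 8*p (h(p) = -6 - 2*p*(-4) = -6 + 8*p)
O(f) = 0
B(g) = 3 (B(g) = 3 + 0 = 3)
1898 + B(-42) = 1898 + 3 = 1901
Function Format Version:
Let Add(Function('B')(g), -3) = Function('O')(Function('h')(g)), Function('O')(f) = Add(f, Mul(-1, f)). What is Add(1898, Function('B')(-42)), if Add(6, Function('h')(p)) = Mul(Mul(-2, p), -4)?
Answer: 1901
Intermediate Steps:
Function('h')(p) = Add(-6, Mul(8, p)) (Function('h')(p) = Add(-6, Mul(Mul(-2, p), -4)) = Add(-6, Mul(8, p)))
Function('O')(f) = 0
Function('B')(g) = 3 (Function('B')(g) = Add(3, 0) = 3)
Add(1898, Function('B')(-42)) = Add(1898, 3) = 1901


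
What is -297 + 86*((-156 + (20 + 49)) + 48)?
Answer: -3651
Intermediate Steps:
-297 + 86*((-156 + (20 + 49)) + 48) = -297 + 86*((-156 + 69) + 48) = -297 + 86*(-87 + 48) = -297 + 86*(-39) = -297 - 3354 = -3651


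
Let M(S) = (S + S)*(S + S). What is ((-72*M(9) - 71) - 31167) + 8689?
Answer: -45877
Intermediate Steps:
M(S) = 4*S² (M(S) = (2*S)*(2*S) = 4*S²)
((-72*M(9) - 71) - 31167) + 8689 = ((-288*9² - 71) - 31167) + 8689 = ((-288*81 - 71) - 31167) + 8689 = ((-72*324 - 71) - 31167) + 8689 = ((-23328 - 71) - 31167) + 8689 = (-23399 - 31167) + 8689 = -54566 + 8689 = -45877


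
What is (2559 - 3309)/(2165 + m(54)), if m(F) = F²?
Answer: -750/5081 ≈ -0.14761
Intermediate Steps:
(2559 - 3309)/(2165 + m(54)) = (2559 - 3309)/(2165 + 54²) = -750/(2165 + 2916) = -750/5081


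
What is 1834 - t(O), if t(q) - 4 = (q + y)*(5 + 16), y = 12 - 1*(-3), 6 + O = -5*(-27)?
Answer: -1194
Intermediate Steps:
O = 129 (O = -6 - 5*(-27) = -6 + 135 = 129)
y = 15 (y = 12 + 3 = 15)
t(q) = 319 + 21*q (t(q) = 4 + (q + 15)*(5 + 16) = 4 + (15 + q)*21 = 4 + (315 + 21*q) = 319 + 21*q)
1834 - t(O) = 1834 - (319 + 21*129) = 1834 - (319 + 2709) = 1834 - 1*3028 = 1834 - 3028 = -1194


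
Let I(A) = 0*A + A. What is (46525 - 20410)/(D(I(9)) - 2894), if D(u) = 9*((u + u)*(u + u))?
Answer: 26115/22 ≈ 1187.0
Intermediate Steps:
I(A) = A (I(A) = 0 + A = A)
D(u) = 36*u² (D(u) = 9*((2*u)*(2*u)) = 9*(4*u²) = 36*u²)
(46525 - 20410)/(D(I(9)) - 2894) = (46525 - 20410)/(36*9² - 2894) = 26115/(36*81 - 2894) = 26115/(2916 - 2894) = 26115/22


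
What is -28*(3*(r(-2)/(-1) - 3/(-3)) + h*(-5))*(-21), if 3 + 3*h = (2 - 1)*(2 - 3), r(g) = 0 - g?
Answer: 2156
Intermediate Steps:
r(g) = -g
h = -4/3 (h = -1 + ((2 - 1)*(2 - 3))/3 = -1 + (1*(-1))/3 = -1 + (⅓)*(-1) = -1 - ⅓ = -4/3 ≈ -1.3333)
-28*(3*(r(-2)/(-1) - 3/(-3)) + h*(-5))*(-21) = -28*(3*(-1*(-2)/(-1) - 3/(-3)) - 4/3*(-5))*(-21) = -28*(3*(2*(-1) - 3*(-⅓)) + 20/3)*(-21) = -28*(3*(-2 + 1) + 20/3)*(-21) = -28*(3*(-1) + 20/3)*(-21) = -28*(-3 + 20/3)*(-21) = -28*11/3*(-21) = -308/3*(-21) = 2156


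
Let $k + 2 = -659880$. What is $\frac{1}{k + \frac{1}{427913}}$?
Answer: $- \frac{427913}{282372086265} \approx -1.5154 \cdot 10^{-6}$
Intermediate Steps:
$k = -659882$ ($k = -2 - 659880 = -659882$)
$\frac{1}{k + \frac{1}{427913}} = \frac{1}{-659882 + \frac{1}{427913}} = \frac{1}{- \frac{282372086265}{427913}} = - \frac{427913}{282372086265}$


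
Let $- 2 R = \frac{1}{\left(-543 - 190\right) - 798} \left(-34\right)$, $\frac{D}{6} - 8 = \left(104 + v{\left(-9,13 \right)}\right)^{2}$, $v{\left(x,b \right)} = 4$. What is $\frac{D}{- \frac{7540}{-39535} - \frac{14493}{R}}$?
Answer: $\frac{9413631408}{175446732817} \approx 0.053655$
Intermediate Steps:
$D = 70032$ ($D = 48 + 6 \left(104 + 4\right)^{2} = 48 + 6 \cdot 108^{2} = 48 + 6 \cdot 11664 = 48 + 69984 = 70032$)
$R = - \frac{17}{1531}$ ($R = - \frac{\frac{1}{\left(-543 - 190\right) - 798} \left(-34\right)}{2} = - \frac{\frac{1}{-733 - 798} \left(-34\right)}{2} = - \frac{\frac{1}{-1531} \left(-34\right)}{2} = - \frac{\left(- \frac{1}{1531}\right) \left(-34\right)}{2} = \left(- \frac{1}{2}\right) \frac{34}{1531} = - \frac{17}{1531} \approx -0.011104$)
$\frac{D}{- \frac{7540}{-39535} - \frac{14493}{R}} = \frac{70032}{- \frac{7540}{-39535} - \frac{14493}{- \frac{17}{1531}}} = \frac{70032}{\left(-7540\right) \left(- \frac{1}{39535}\right) - - \frac{22188783}{17}} = \frac{70032}{\frac{1508}{7907} + \frac{22188783}{17}} = \frac{70032}{\frac{175446732817}{134419}} = 70032 \cdot \frac{134419}{175446732817} = \frac{9413631408}{175446732817}$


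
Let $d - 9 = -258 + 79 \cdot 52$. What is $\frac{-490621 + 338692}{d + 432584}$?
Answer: $- \frac{50643}{145481} \approx -0.34811$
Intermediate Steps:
$d = 3859$ ($d = 9 + \left(-258 + 79 \cdot 52\right) = 9 + \left(-258 + 4108\right) = 9 + 3850 = 3859$)
$\frac{-490621 + 338692}{d + 432584} = \frac{-490621 + 338692}{3859 + 432584} = - \frac{151929}{436443} = \left(-151929\right) \frac{1}{436443} = - \frac{50643}{145481}$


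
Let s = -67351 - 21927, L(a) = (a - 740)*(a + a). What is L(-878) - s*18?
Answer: 4448212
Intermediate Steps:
L(a) = 2*a*(-740 + a) (L(a) = (-740 + a)*(2*a) = 2*a*(-740 + a))
s = -89278
L(-878) - s*18 = 2*(-878)*(-740 - 878) - (-89278)*18 = 2*(-878)*(-1618) - 1*(-1607004) = 2841208 + 1607004 = 4448212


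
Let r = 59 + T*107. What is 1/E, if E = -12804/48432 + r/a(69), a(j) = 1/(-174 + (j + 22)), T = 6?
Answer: -4036/234827655 ≈ -1.7187e-5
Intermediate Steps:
r = 701 (r = 59 + 6*107 = 59 + 642 = 701)
a(j) = 1/(-152 + j) (a(j) = 1/(-174 + (22 + j)) = 1/(-152 + j))
E = -234827655/4036 (E = -12804/48432 + 701/(1/(-152 + 69)) = -12804*1/48432 + 701/(1/(-83)) = -1067/4036 + 701/(-1/83) = -1067/4036 + 701*(-83) = -1067/4036 - 58183 = -234827655/4036 ≈ -58183.)
1/E = 1/(-234827655/4036) = -4036/234827655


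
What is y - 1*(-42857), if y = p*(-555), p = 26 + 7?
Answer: 24542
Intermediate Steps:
p = 33
y = -18315 (y = 33*(-555) = -18315)
y - 1*(-42857) = -18315 - 1*(-42857) = -18315 + 42857 = 24542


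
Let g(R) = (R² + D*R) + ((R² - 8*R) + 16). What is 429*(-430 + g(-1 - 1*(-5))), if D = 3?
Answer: -172458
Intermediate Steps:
g(R) = 16 - 5*R + 2*R² (g(R) = (R² + 3*R) + ((R² - 8*R) + 16) = (R² + 3*R) + (16 + R² - 8*R) = 16 - 5*R + 2*R²)
429*(-430 + g(-1 - 1*(-5))) = 429*(-430 + (16 - 5*(-1 - 1*(-5)) + 2*(-1 - 1*(-5))²)) = 429*(-430 + (16 - 5*(-1 + 5) + 2*(-1 + 5)²)) = 429*(-430 + (16 - 5*4 + 2*4²)) = 429*(-430 + (16 - 20 + 2*16)) = 429*(-430 + (16 - 20 + 32)) = 429*(-430 + 28) = 429*(-402) = -172458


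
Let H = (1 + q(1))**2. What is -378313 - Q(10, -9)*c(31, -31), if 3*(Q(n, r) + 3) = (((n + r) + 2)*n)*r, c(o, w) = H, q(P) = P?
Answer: -377941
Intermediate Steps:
H = 4 (H = (1 + 1)**2 = 2**2 = 4)
c(o, w) = 4
Q(n, r) = -3 + n*r*(2 + n + r)/3 (Q(n, r) = -3 + ((((n + r) + 2)*n)*r)/3 = -3 + (((2 + n + r)*n)*r)/3 = -3 + ((n*(2 + n + r))*r)/3 = -3 + (n*r*(2 + n + r))/3 = -3 + n*r*(2 + n + r)/3)
-378313 - Q(10, -9)*c(31, -31) = -378313 - (-3 + (1/3)*10*(-9)**2 + (1/3)*(-9)*10**2 + (2/3)*10*(-9))*4 = -378313 - (-3 + (1/3)*10*81 + (1/3)*(-9)*100 - 60)*4 = -378313 - (-3 + 270 - 300 - 60)*4 = -378313 - (-93)*4 = -378313 - 1*(-372) = -378313 + 372 = -377941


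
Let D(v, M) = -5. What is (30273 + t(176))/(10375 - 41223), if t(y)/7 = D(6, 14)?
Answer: -15119/15424 ≈ -0.98023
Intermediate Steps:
t(y) = -35 (t(y) = 7*(-5) = -35)
(30273 + t(176))/(10375 - 41223) = (30273 - 35)/(10375 - 41223) = 30238/(-30848) = 30238*(-1/30848) = -15119/15424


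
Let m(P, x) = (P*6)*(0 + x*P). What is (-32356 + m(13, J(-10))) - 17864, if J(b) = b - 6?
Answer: -66444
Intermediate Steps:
J(b) = -6 + b
m(P, x) = 6*x*P**2 (m(P, x) = (6*P)*(0 + P*x) = (6*P)*(P*x) = 6*x*P**2)
(-32356 + m(13, J(-10))) - 17864 = (-32356 + 6*(-6 - 10)*13**2) - 17864 = (-32356 + 6*(-16)*169) - 17864 = (-32356 - 16224) - 17864 = -48580 - 17864 = -66444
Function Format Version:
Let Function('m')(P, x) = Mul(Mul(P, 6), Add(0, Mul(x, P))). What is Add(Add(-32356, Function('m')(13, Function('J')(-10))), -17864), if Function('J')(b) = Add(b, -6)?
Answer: -66444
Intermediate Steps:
Function('J')(b) = Add(-6, b)
Function('m')(P, x) = Mul(6, x, Pow(P, 2)) (Function('m')(P, x) = Mul(Mul(6, P), Add(0, Mul(P, x))) = Mul(Mul(6, P), Mul(P, x)) = Mul(6, x, Pow(P, 2)))
Add(Add(-32356, Function('m')(13, Function('J')(-10))), -17864) = Add(Add(-32356, Mul(6, Add(-6, -10), Pow(13, 2))), -17864) = Add(Add(-32356, Mul(6, -16, 169)), -17864) = Add(Add(-32356, -16224), -17864) = Add(-48580, -17864) = -66444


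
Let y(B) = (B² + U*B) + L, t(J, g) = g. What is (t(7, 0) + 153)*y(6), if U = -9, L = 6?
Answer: -1836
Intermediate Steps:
y(B) = 6 + B² - 9*B (y(B) = (B² - 9*B) + 6 = 6 + B² - 9*B)
(t(7, 0) + 153)*y(6) = (0 + 153)*(6 + 6² - 9*6) = 153*(6 + 36 - 54) = 153*(-12) = -1836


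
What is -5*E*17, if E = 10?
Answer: -850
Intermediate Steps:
-5*E*17 = -5*10*17 = -50*17 = -850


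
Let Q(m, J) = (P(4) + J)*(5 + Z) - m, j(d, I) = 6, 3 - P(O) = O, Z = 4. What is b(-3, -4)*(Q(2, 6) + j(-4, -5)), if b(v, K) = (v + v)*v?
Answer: 882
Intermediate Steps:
P(O) = 3 - O
b(v, K) = 2*v² (b(v, K) = (2*v)*v = 2*v²)
Q(m, J) = -9 - m + 9*J (Q(m, J) = ((3 - 1*4) + J)*(5 + 4) - m = ((3 - 4) + J)*9 - m = (-1 + J)*9 - m = (-9 + 9*J) - m = -9 - m + 9*J)
b(-3, -4)*(Q(2, 6) + j(-4, -5)) = (2*(-3)²)*((-9 - 1*2 + 9*6) + 6) = (2*9)*((-9 - 2 + 54) + 6) = 18*(43 + 6) = 18*49 = 882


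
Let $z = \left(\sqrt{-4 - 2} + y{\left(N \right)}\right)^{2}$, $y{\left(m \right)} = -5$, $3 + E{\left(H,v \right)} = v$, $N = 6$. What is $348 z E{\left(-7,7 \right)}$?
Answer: $26448 - 13920 i \sqrt{6} \approx 26448.0 - 34097.0 i$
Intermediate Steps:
$E{\left(H,v \right)} = -3 + v$
$z = \left(-5 + i \sqrt{6}\right)^{2}$ ($z = \left(\sqrt{-4 - 2} - 5\right)^{2} = \left(\sqrt{-6} - 5\right)^{2} = \left(i \sqrt{6} - 5\right)^{2} = \left(-5 + i \sqrt{6}\right)^{2} \approx 19.0 - 24.495 i$)
$348 z E{\left(-7,7 \right)} = 348 \left(5 - i \sqrt{6}\right)^{2} \left(-3 + 7\right) = 348 \left(5 - i \sqrt{6}\right)^{2} \cdot 4 = 1392 \left(5 - i \sqrt{6}\right)^{2}$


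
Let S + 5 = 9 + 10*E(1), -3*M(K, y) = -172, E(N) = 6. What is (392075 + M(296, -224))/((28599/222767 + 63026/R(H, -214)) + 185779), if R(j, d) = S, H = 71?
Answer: 8385997775968/3994064242245 ≈ 2.0996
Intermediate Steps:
M(K, y) = 172/3 (M(K, y) = -1/3*(-172) = 172/3)
S = 64 (S = -5 + (9 + 10*6) = -5 + (9 + 60) = -5 + 69 = 64)
R(j, d) = 64
(392075 + M(296, -224))/((28599/222767 + 63026/R(H, -214)) + 185779) = (392075 + 172/3)/((28599/222767 + 63026/64) + 185779) = 1176397/(3*((28599*(1/222767) + 63026*(1/64)) + 185779)) = 1176397/(3*((28599/222767 + 31513/32) + 185779)) = 1176397/(3*(7020971639/7128544 + 185779)) = 1176397/(3*(1331354747415/7128544)) = (1176397/3)*(7128544/1331354747415) = 8385997775968/3994064242245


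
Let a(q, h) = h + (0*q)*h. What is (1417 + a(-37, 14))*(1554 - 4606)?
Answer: -4367412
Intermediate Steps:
a(q, h) = h (a(q, h) = h + 0*h = h + 0 = h)
(1417 + a(-37, 14))*(1554 - 4606) = (1417 + 14)*(1554 - 4606) = 1431*(-3052) = -4367412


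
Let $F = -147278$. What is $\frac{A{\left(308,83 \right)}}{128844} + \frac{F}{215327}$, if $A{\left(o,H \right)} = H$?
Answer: $- \frac{18958014491}{27743591988} \approx -0.68333$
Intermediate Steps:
$\frac{A{\left(308,83 \right)}}{128844} + \frac{F}{215327} = \frac{83}{128844} - \frac{147278}{215327} = - \frac{18958014491}{27743591988}$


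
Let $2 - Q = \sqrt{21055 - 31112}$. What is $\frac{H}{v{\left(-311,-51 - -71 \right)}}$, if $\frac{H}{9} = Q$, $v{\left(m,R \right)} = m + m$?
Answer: $- \frac{9}{311} + \frac{9 i \sqrt{10057}}{622} \approx -0.028939 + 1.4511 i$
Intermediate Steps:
$v{\left(m,R \right)} = 2 m$
$Q = 2 - i \sqrt{10057}$ ($Q = 2 - \sqrt{21055 - 31112} = 2 - \sqrt{-10057} = 2 - i \sqrt{10057} \approx 2.0 - 100.28 i$)
$H = 18 - 9 i \sqrt{10057}$ ($H = 9 \left(2 - i \sqrt{10057}\right) = 18 - 9 i \sqrt{10057} \approx 18.0 - 902.56 i$)
$\frac{H}{v{\left(-311,-51 - -71 \right)}} = \frac{18 - 9 i \sqrt{10057}}{2 \left(-311\right)} = \frac{18 - 9 i \sqrt{10057}}{-622} = \left(18 - 9 i \sqrt{10057}\right) \left(- \frac{1}{622}\right) = - \frac{9}{311} + \frac{9 i \sqrt{10057}}{622}$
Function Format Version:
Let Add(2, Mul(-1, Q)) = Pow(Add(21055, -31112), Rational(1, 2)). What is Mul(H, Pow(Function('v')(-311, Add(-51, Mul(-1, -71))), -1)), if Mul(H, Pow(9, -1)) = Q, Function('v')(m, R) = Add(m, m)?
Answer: Add(Rational(-9, 311), Mul(Rational(9, 622), I, Pow(10057, Rational(1, 2)))) ≈ Add(-0.028939, Mul(1.4511, I))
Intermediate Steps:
Function('v')(m, R) = Mul(2, m)
Q = Add(2, Mul(-1, I, Pow(10057, Rational(1, 2)))) (Q = Add(2, Mul(-1, Pow(Add(21055, -31112), Rational(1, 2)))) = Add(2, Mul(-1, Pow(-10057, Rational(1, 2)))) = Add(2, Mul(-1, Mul(I, Pow(10057, Rational(1, 2))))) = Add(2, Mul(-1, I, Pow(10057, Rational(1, 2)))) ≈ Add(2.0000, Mul(-100.28, I)))
H = Add(18, Mul(-9, I, Pow(10057, Rational(1, 2)))) (H = Mul(9, Add(2, Mul(-1, I, Pow(10057, Rational(1, 2))))) = Add(18, Mul(-9, I, Pow(10057, Rational(1, 2)))) ≈ Add(18.000, Mul(-902.56, I)))
Mul(H, Pow(Function('v')(-311, Add(-51, Mul(-1, -71))), -1)) = Mul(Add(18, Mul(-9, I, Pow(10057, Rational(1, 2)))), Pow(Mul(2, -311), -1)) = Mul(Add(18, Mul(-9, I, Pow(10057, Rational(1, 2)))), Pow(-622, -1)) = Mul(Add(18, Mul(-9, I, Pow(10057, Rational(1, 2)))), Rational(-1, 622)) = Add(Rational(-9, 311), Mul(Rational(9, 622), I, Pow(10057, Rational(1, 2))))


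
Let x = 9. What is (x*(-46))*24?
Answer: -9936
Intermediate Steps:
(x*(-46))*24 = (9*(-46))*24 = -414*24 = -9936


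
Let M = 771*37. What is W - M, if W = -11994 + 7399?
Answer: -33122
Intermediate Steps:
M = 28527
W = -4595
W - M = -4595 - 1*28527 = -4595 - 28527 = -33122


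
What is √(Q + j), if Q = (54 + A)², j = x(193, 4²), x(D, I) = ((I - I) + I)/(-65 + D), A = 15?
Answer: √76178/4 ≈ 69.001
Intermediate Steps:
x(D, I) = I/(-65 + D) (x(D, I) = (0 + I)/(-65 + D) = I/(-65 + D))
j = ⅛ (j = 4²/(-65 + 193) = 16/128 = 16*(1/128) = ⅛ ≈ 0.12500)
Q = 4761 (Q = (54 + 15)² = 69² = 4761)
√(Q + j) = √(4761 + ⅛) = √(38089/8) = √76178/4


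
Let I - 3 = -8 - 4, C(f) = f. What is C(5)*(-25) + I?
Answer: -134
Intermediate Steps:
I = -9 (I = 3 + (-8 - 4) = 3 - 12 = -9)
C(5)*(-25) + I = 5*(-25) - 9 = -125 - 9 = -134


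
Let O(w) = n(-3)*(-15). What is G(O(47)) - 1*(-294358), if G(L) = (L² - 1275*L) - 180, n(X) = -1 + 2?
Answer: 313528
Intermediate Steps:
n(X) = 1
O(w) = -15 (O(w) = 1*(-15) = -15)
G(L) = -180 + L² - 1275*L
G(O(47)) - 1*(-294358) = (-180 + (-15)² - 1275*(-15)) - 1*(-294358) = (-180 + 225 + 19125) + 294358 = 19170 + 294358 = 313528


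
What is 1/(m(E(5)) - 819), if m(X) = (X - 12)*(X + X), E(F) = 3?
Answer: -1/873 ≈ -0.0011455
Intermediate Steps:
m(X) = 2*X*(-12 + X) (m(X) = (-12 + X)*(2*X) = 2*X*(-12 + X))
1/(m(E(5)) - 819) = 1/(2*3*(-12 + 3) - 819) = 1/(2*3*(-9) - 819) = 1/(-54 - 819) = 1/(-873) = -1/873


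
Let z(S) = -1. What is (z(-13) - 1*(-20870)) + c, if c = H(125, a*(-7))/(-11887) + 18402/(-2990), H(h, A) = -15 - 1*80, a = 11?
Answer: 370755125223/17771065 ≈ 20863.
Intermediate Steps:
H(h, A) = -95 (H(h, A) = -15 - 80 = -95)
c = -109230262/17771065 (c = -95/(-11887) + 18402/(-2990) = -95*(-1/11887) + 18402*(-1/2990) = 95/11887 - 9201/1495 = -109230262/17771065 ≈ -6.1465)
(z(-13) - 1*(-20870)) + c = (-1 - 1*(-20870)) - 109230262/17771065 = (-1 + 20870) - 109230262/17771065 = 20869 - 109230262/17771065 = 370755125223/17771065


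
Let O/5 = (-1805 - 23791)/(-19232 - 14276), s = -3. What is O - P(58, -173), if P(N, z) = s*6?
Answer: 182781/8377 ≈ 21.819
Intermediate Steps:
P(N, z) = -18 (P(N, z) = -3*6 = -18)
O = 31995/8377 (O = 5*((-1805 - 23791)/(-19232 - 14276)) = 5*(-25596/(-33508)) = 5*(-25596*(-1/33508)) = 5*(6399/8377) = 31995/8377 ≈ 3.8194)
O - P(58, -173) = 31995/8377 - 1*(-18) = 31995/8377 + 18 = 182781/8377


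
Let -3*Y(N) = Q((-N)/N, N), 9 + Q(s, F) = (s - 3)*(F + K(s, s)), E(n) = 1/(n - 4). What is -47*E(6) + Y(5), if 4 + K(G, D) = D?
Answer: -41/2 ≈ -20.500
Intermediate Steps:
K(G, D) = -4 + D
E(n) = 1/(-4 + n)
Q(s, F) = -9 + (-3 + s)*(-4 + F + s) (Q(s, F) = -9 + (s - 3)*(F + (-4 + s)) = -9 + (-3 + s)*(-4 + F + s))
Y(N) = -11/3 + 4*N/3 (Y(N) = -(3 + ((-N)/N)² - 7*(-N)/N - 3*N + N*((-N)/N))/3 = -(3 + (-1)² - 7*(-1) - 3*N + N*(-1))/3 = -(3 + 1 + 7 - 3*N - N)/3 = -(11 - 4*N)/3 = -11/3 + 4*N/3)
-47*E(6) + Y(5) = -47/(-4 + 6) + (-11/3 + (4/3)*5) = -47/2 + (-11/3 + 20/3) = -47*½ + 3 = -47/2 + 3 = -41/2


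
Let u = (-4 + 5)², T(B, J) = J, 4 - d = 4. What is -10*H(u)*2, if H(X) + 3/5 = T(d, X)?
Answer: -8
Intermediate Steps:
d = 0 (d = 4 - 1*4 = 4 - 4 = 0)
u = 1 (u = 1² = 1)
H(X) = -⅗ + X
-10*H(u)*2 = -10*(-⅗ + 1)*2 = -10*⅖*2 = -4*2 = -8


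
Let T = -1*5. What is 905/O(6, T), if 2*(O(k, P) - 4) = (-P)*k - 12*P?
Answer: 905/49 ≈ 18.469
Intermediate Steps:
T = -5
O(k, P) = 4 - 6*P - P*k/2 (O(k, P) = 4 + ((-P)*k - 12*P)/2 = 4 + (-P*k - 12*P)/2 = 4 + (-12*P - P*k)/2 = 4 + (-6*P - P*k/2) = 4 - 6*P - P*k/2)
905/O(6, T) = 905/(4 - 6*(-5) - ½*(-5)*6) = 905/(4 + 30 + 15) = 905/49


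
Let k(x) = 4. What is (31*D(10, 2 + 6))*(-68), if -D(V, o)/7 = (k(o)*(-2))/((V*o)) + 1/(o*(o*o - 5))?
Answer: -852159/590 ≈ -1444.3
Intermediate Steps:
D(V, o) = -7/(o*(-5 + o²)) + 56/(V*o) (D(V, o) = -7*((4*(-2))/((V*o)) + 1/(o*(o*o - 5))) = -7*(-8/(V*o) + 1/(o*(o² - 5))) = -7*(-8/(V*o) + 1/(o*(-5 + o²))) = -7*(1/(o*(-5 + o²)) - 8/(V*o)) = -7/(o*(-5 + o²)) + 56/(V*o))
(31*D(10, 2 + 6))*(-68) = (31*(7*(-40 - 1*10 + 8*(2 + 6)²)/(10*(2 + 6)*(-5 + (2 + 6)²))))*(-68) = (31*(7*(⅒)*(-40 - 10 + 8*8²)/(8*(-5 + 8²))))*(-68) = (31*(7*(⅒)*(⅛)*(-40 - 10 + 8*64)/(-5 + 64)))*(-68) = (31*(7*(⅒)*(⅛)*(-40 - 10 + 512)/59))*(-68) = (31*(7*(⅒)*(⅛)*(1/59)*462))*(-68) = (31*(1617/2360))*(-68) = (50127/2360)*(-68) = -852159/590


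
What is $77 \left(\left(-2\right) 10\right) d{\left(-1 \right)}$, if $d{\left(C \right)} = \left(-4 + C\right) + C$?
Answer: $9240$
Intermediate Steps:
$d{\left(C \right)} = -4 + 2 C$
$77 \left(\left(-2\right) 10\right) d{\left(-1 \right)} = 77 \left(\left(-2\right) 10\right) \left(-4 + 2 \left(-1\right)\right) = 77 \left(-20\right) \left(-4 - 2\right) = \left(-1540\right) \left(-6\right) = 9240$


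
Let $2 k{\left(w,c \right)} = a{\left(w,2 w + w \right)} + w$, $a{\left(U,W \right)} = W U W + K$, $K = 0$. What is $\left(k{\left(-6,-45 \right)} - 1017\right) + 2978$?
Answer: $986$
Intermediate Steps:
$a{\left(U,W \right)} = U W^{2}$ ($a{\left(U,W \right)} = W U W + 0 = U W W + 0 = U W^{2} + 0 = U W^{2}$)
$k{\left(w,c \right)} = \frac{w}{2} + \frac{9 w^{3}}{2}$ ($k{\left(w,c \right)} = \frac{w \left(2 w + w\right)^{2} + w}{2} = \frac{w \left(3 w\right)^{2} + w}{2} = \frac{w 9 w^{2} + w}{2} = \frac{9 w^{3} + w}{2} = \frac{w + 9 w^{3}}{2} = \frac{w}{2} + \frac{9 w^{3}}{2}$)
$\left(k{\left(-6,-45 \right)} - 1017\right) + 2978 = \left(\frac{1}{2} \left(-6\right) \left(1 + 9 \left(-6\right)^{2}\right) - 1017\right) + 2978 = \left(\frac{1}{2} \left(-6\right) \left(1 + 9 \cdot 36\right) - 1017\right) + 2978 = \left(\frac{1}{2} \left(-6\right) \left(1 + 324\right) - 1017\right) + 2978 = \left(\frac{1}{2} \left(-6\right) 325 - 1017\right) + 2978 = \left(-975 - 1017\right) + 2978 = -1992 + 2978 = 986$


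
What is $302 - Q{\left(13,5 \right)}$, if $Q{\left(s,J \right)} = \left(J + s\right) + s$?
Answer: $271$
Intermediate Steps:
$Q{\left(s,J \right)} = J + 2 s$
$302 - Q{\left(13,5 \right)} = 302 - \left(5 + 2 \cdot 13\right) = 302 - \left(5 + 26\right) = 302 - 31 = 271$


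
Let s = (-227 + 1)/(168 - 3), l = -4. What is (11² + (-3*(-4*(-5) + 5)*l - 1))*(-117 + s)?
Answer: -546868/11 ≈ -49715.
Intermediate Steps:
s = -226/165 ≈ -1.3697
(11² + (-3*(-4*(-5) + 5)*l - 1))*(-117 + s) = (11² + (-3*(-4*(-5) + 5)*(-4) - 1))*(-117 - 226/165) = (121 + (-3*(20 + 5)*(-4) - 1))*(-19531/165) = (121 + (-75*(-4) - 1))*(-19531/165) = (121 + (-3*(-100) - 1))*(-19531/165) = (121 + (300 - 1))*(-19531/165) = (121 + 299)*(-19531/165) = 420*(-19531/165) = -546868/11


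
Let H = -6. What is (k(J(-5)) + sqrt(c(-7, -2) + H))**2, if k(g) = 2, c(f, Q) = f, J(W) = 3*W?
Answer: (2 + I*sqrt(13))**2 ≈ -9.0 + 14.422*I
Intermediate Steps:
(k(J(-5)) + sqrt(c(-7, -2) + H))**2 = (2 + sqrt(-7 - 6))**2 = (2 + sqrt(-13))**2 = (2 + I*sqrt(13))**2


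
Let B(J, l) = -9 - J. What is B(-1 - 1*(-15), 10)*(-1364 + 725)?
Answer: 14697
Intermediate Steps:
B(-1 - 1*(-15), 10)*(-1364 + 725) = (-9 - (-1 - 1*(-15)))*(-1364 + 725) = (-9 - (-1 + 15))*(-639) = (-9 - 1*14)*(-639) = (-9 - 14)*(-639) = -23*(-639) = 14697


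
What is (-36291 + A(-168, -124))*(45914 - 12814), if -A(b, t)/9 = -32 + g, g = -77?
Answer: -1168761000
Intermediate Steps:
A(b, t) = 981 (A(b, t) = -9*(-32 - 77) = -9*(-109) = 981)
(-36291 + A(-168, -124))*(45914 - 12814) = (-36291 + 981)*(45914 - 12814) = -35310*33100 = -1168761000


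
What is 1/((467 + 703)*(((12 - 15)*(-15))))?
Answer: 1/52650 ≈ 1.8993e-5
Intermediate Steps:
1/((467 + 703)*(((12 - 15)*(-15)))) = 1/(1170*((-3*(-15)))) = (1/1170)/45 = (1/1170)*(1/45) = 1/52650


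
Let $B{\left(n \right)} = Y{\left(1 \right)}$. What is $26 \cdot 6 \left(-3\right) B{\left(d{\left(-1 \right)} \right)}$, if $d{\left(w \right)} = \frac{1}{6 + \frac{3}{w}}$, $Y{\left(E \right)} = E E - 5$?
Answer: $1872$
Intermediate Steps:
$Y{\left(E \right)} = -5 + E^{2}$ ($Y{\left(E \right)} = E^{2} - 5 = -5 + E^{2}$)
$B{\left(n \right)} = -4$ ($B{\left(n \right)} = -5 + 1^{2} = -5 + 1 = -4$)
$26 \cdot 6 \left(-3\right) B{\left(d{\left(-1 \right)} \right)} = 26 \cdot 6 \left(-3\right) \left(-4\right) = 26 \left(-18\right) \left(-4\right) = \left(-468\right) \left(-4\right) = 1872$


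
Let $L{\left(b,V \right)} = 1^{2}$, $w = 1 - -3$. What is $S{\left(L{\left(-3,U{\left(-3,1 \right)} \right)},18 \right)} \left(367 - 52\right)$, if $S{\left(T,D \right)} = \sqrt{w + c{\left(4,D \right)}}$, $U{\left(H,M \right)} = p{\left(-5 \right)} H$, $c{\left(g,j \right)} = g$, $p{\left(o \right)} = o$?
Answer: $630 \sqrt{2} \approx 890.95$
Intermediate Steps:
$U{\left(H,M \right)} = - 5 H$
$w = 4$ ($w = 1 + 3 = 4$)
$L{\left(b,V \right)} = 1$
$S{\left(T,D \right)} = 2 \sqrt{2}$ ($S{\left(T,D \right)} = \sqrt{4 + 4} = \sqrt{8} = 2 \sqrt{2}$)
$S{\left(L{\left(-3,U{\left(-3,1 \right)} \right)},18 \right)} \left(367 - 52\right) = 2 \sqrt{2} \left(367 - 52\right) = 2 \sqrt{2} \cdot 315 = 630 \sqrt{2}$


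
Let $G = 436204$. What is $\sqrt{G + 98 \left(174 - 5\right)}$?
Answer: $\sqrt{452766} \approx 672.88$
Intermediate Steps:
$\sqrt{G + 98 \left(174 - 5\right)} = \sqrt{436204 + 98 \left(174 - 5\right)} = \sqrt{436204 + 98 \cdot 169} = \sqrt{436204 + 16562} = \sqrt{452766}$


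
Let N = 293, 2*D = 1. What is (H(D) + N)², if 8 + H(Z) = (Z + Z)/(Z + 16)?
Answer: 88491649/1089 ≈ 81260.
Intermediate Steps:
D = ½ (D = (½)*1 = ½ ≈ 0.50000)
H(Z) = -8 + 2*Z/(16 + Z) (H(Z) = -8 + (Z + Z)/(Z + 16) = -8 + (2*Z)/(16 + Z) = -8 + 2*Z/(16 + Z))
(H(D) + N)² = (2*(-64 - 3*½)/(16 + ½) + 293)² = (2*(-64 - 3/2)/(33/2) + 293)² = (2*(2/33)*(-131/2) + 293)² = (-262/33 + 293)² = (9407/33)² = 88491649/1089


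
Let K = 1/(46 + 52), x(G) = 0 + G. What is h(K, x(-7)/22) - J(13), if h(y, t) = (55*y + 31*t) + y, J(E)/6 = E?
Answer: -13443/154 ≈ -87.292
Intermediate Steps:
x(G) = G
J(E) = 6*E
K = 1/98 ≈ 0.010204
h(y, t) = 31*t + 56*y (h(y, t) = (31*t + 55*y) + y = 31*t + 56*y)
h(K, x(-7)/22) - J(13) = (31*(-7/22) + 56*(1/98)) - 6*13 = (31*(-7*1/22) + 4/7) - 1*78 = (31*(-7/22) + 4/7) - 78 = (-217/22 + 4/7) - 78 = -1431/154 - 78 = -13443/154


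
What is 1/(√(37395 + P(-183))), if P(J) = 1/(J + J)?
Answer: √5009284254/13686569 ≈ 0.0051712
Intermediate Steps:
P(J) = 1/(2*J)
1/(√(37395 + P(-183))) = 1/(√(37395 + (½)/(-183))) = 1/(√(37395 + (½)*(-1/183))) = 1/(√(37395 - 1/366)) = 1/(√(13686569/366)) = 1/(√5009284254/366) = √5009284254/13686569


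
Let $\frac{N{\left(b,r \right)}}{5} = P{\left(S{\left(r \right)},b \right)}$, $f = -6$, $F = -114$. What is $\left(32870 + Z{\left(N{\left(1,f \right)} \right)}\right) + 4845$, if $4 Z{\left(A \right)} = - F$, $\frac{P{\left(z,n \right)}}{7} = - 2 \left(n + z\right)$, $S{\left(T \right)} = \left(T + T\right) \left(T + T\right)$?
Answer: $\frac{75487}{2} \approx 37744.0$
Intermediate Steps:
$S{\left(T \right)} = 4 T^{2}$ ($S{\left(T \right)} = 2 T 2 T = 4 T^{2}$)
$P{\left(z,n \right)} = - 14 n - 14 z$ ($P{\left(z,n \right)} = 7 \left(- 2 \left(n + z\right)\right) = 7 \left(- 2 n - 2 z\right) = - 14 n - 14 z$)
$N{\left(b,r \right)} = - 280 r^{2} - 70 b$ ($N{\left(b,r \right)} = 5 \left(- 14 b - 14 \cdot 4 r^{2}\right) = 5 \left(- 14 b - 56 r^{2}\right) = 5 \left(- 56 r^{2} - 14 b\right) = - 280 r^{2} - 70 b$)
$Z{\left(A \right)} = \frac{57}{2}$ ($Z{\left(A \right)} = \frac{\left(-1\right) \left(-114\right)}{4} = \frac{1}{4} \cdot 114 = \frac{57}{2}$)
$\left(32870 + Z{\left(N{\left(1,f \right)} \right)}\right) + 4845 = \left(32870 + \frac{57}{2}\right) + 4845 = \frac{65797}{2} + 4845 = \frac{75487}{2}$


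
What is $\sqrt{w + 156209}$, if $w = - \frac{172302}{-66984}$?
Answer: $\frac{3 \sqrt{540817029607}}{5582} \approx 395.24$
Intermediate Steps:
$w = \frac{28717}{11164}$ ($w = \left(-172302\right) \left(- \frac{1}{66984}\right) = \frac{28717}{11164} \approx 2.5723$)
$\sqrt{w + 156209} = \sqrt{\frac{28717}{11164} + 156209} = \sqrt{\frac{1743945993}{11164}} = \frac{3 \sqrt{540817029607}}{5582}$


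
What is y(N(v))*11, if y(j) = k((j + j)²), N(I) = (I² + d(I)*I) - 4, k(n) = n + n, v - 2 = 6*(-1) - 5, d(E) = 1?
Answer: 406912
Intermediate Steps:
v = -9 (v = 2 + (6*(-1) - 5) = 2 + (-6 - 5) = 2 - 11 = -9)
k(n) = 2*n
N(I) = -4 + I + I² (N(I) = (I² + 1*I) - 4 = (I² + I) - 4 = (I + I²) - 4 = -4 + I + I²)
y(j) = 8*j² (y(j) = 2*(j + j)² = 2*(2*j)² = 2*(4*j²) = 8*j²)
y(N(v))*11 = (8*(-4 - 9 + (-9)²)²)*11 = (8*(-4 - 9 + 81)²)*11 = (8*68²)*11 = (8*4624)*11 = 36992*11 = 406912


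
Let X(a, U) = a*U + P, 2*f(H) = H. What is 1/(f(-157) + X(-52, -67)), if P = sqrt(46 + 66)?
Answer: 1946/6627039 - 16*sqrt(7)/46389273 ≈ 0.00029273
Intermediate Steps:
f(H) = H/2
P = 4*sqrt(7) (P = sqrt(112) = 4*sqrt(7) ≈ 10.583)
X(a, U) = 4*sqrt(7) + U*a (X(a, U) = a*U + 4*sqrt(7) = U*a + 4*sqrt(7) = 4*sqrt(7) + U*a)
1/(f(-157) + X(-52, -67)) = 1/((1/2)*(-157) + (4*sqrt(7) - 67*(-52))) = 1/(-157/2 + (4*sqrt(7) + 3484)) = 1/(-157/2 + (3484 + 4*sqrt(7))) = 1/(6811/2 + 4*sqrt(7))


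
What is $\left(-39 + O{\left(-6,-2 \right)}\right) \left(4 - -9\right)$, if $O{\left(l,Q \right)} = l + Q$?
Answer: $-611$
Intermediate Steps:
$O{\left(l,Q \right)} = Q + l$
$\left(-39 + O{\left(-6,-2 \right)}\right) \left(4 - -9\right) = \left(-39 - 8\right) \left(4 - -9\right) = \left(-39 - 8\right) \left(4 + 9\right) = \left(-47\right) 13 = -611$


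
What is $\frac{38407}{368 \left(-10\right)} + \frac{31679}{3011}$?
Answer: $\frac{935243}{11080480} \approx 0.084405$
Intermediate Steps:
$\frac{38407}{368 \left(-10\right)} + \frac{31679}{3011} = \frac{38407}{-3680} + 31679 \cdot \frac{1}{3011} = 38407 \left(- \frac{1}{3680}\right) + \frac{31679}{3011} = - \frac{38407}{3680} + \frac{31679}{3011} = \frac{935243}{11080480}$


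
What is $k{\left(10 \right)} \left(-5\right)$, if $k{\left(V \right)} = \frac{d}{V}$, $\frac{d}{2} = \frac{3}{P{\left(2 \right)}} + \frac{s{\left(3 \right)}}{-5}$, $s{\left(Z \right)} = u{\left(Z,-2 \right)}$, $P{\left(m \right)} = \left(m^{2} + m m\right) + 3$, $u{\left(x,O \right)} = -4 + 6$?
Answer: $\frac{7}{55} \approx 0.12727$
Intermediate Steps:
$u{\left(x,O \right)} = 2$
$P{\left(m \right)} = 3 + 2 m^{2}$ ($P{\left(m \right)} = \left(m^{2} + m^{2}\right) + 3 = 2 m^{2} + 3 = 3 + 2 m^{2}$)
$s{\left(Z \right)} = 2$
$d = - \frac{14}{55}$ ($d = 2 \left(\frac{3}{3 + 2 \cdot 2^{2}} + \frac{2}{-5}\right) = 2 \left(\frac{3}{3 + 2 \cdot 4} + 2 \left(- \frac{1}{5}\right)\right) = 2 \left(\frac{3}{3 + 8} - \frac{2}{5}\right) = 2 \left(\frac{3}{11} - \frac{2}{5}\right) = 2 \left(- \frac{7}{55}\right) = - \frac{14}{55} \approx -0.25455$)
$k{\left(V \right)} = - \frac{14}{55 V}$
$k{\left(10 \right)} \left(-5\right) = - \frac{14}{55 \cdot 10} \left(-5\right) = \left(- \frac{14}{55}\right) \frac{1}{10} \left(-5\right) = \left(- \frac{7}{275}\right) \left(-5\right) = \frac{7}{55}$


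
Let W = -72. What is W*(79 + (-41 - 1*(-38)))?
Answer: -5472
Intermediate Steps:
W*(79 + (-41 - 1*(-38))) = -72*(79 + (-41 - 1*(-38))) = -72*(79 + (-41 + 38)) = -72*(79 - 3) = -72*76 = -5472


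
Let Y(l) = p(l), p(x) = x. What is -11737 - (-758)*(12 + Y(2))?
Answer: -1125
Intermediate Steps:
Y(l) = l
-11737 - (-758)*(12 + Y(2)) = -11737 - (-758)*(12 + 2) = -11737 - (-758)*14 = -11737 - 1*(-10612) = -11737 + 10612 = -1125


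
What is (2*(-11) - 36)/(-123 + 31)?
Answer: 29/46 ≈ 0.63043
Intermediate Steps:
(2*(-11) - 36)/(-123 + 31) = (-22 - 36)/(-92) = -1/92*(-58) = 29/46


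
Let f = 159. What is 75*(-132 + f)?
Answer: 2025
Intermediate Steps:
75*(-132 + f) = 75*(-132 + 159) = 75*27 = 2025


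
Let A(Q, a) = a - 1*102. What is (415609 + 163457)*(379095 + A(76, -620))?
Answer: 219102939618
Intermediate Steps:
A(Q, a) = -102 + a (A(Q, a) = a - 102 = -102 + a)
(415609 + 163457)*(379095 + A(76, -620)) = (415609 + 163457)*(379095 + (-102 - 620)) = 579066*(379095 - 722) = 579066*378373 = 219102939618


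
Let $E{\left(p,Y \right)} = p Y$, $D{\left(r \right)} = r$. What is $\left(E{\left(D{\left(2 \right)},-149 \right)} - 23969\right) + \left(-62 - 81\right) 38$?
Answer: $-29701$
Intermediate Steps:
$E{\left(p,Y \right)} = Y p$
$\left(E{\left(D{\left(2 \right)},-149 \right)} - 23969\right) + \left(-62 - 81\right) 38 = \left(\left(-149\right) 2 - 23969\right) + \left(-62 - 81\right) 38 = \left(-298 - 23969\right) - 5434 = -24267 - 5434 = -29701$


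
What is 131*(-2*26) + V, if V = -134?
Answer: -6946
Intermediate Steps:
131*(-2*26) + V = 131*(-2*26) - 134 = 131*(-52) - 134 = -6812 - 134 = -6946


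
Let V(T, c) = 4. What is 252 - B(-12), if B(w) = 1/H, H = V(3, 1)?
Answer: 1007/4 ≈ 251.75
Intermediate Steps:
H = 4
B(w) = 1/4
252 - B(-12) = 252 - 1*1/4 = 252 - 1/4 = 1007/4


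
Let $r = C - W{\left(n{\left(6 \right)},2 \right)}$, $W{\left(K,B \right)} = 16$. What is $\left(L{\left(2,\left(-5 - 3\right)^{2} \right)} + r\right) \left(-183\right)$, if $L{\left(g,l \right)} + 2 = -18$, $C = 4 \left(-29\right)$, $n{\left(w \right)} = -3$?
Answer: $27816$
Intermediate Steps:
$C = -116$
$L{\left(g,l \right)} = -20$ ($L{\left(g,l \right)} = -2 - 18 = -20$)
$r = -132$ ($r = -116 - 16 = -132$)
$\left(L{\left(2,\left(-5 - 3\right)^{2} \right)} + r\right) \left(-183\right) = \left(-20 - 132\right) \left(-183\right) = \left(-152\right) \left(-183\right) = 27816$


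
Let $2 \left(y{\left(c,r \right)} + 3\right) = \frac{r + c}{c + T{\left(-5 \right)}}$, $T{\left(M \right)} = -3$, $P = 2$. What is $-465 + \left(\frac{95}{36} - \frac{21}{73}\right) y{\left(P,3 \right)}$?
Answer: $- \frac{2512009}{5256} \approx -477.93$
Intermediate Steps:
$y{\left(c,r \right)} = -3 + \frac{c + r}{2 \left(-3 + c\right)}$ ($y{\left(c,r \right)} = -3 + \frac{\left(r + c\right) \frac{1}{c - 3}}{2} = -3 + \frac{\left(c + r\right) \frac{1}{-3 + c}}{2} = -3 + \frac{\frac{1}{-3 + c} \left(c + r\right)}{2} = -3 + \frac{c + r}{2 \left(-3 + c\right)}$)
$-465 + \left(\frac{95}{36} - \frac{21}{73}\right) y{\left(P,3 \right)} = -465 + \left(\frac{95}{36} - \frac{21}{73}\right) \frac{18 + 3 - 10}{2 \left(-3 + 2\right)} = -465 + \left(95 \cdot \frac{1}{36} - \frac{21}{73}\right) \frac{18 + 3 - 10}{2 \left(-1\right)} = -465 + \left(\frac{95}{36} - \frac{21}{73}\right) \frac{1}{2} \left(-1\right) 11 = -465 + \frac{6179}{2628} \left(- \frac{11}{2}\right) = -465 - \frac{67969}{5256} = - \frac{2512009}{5256}$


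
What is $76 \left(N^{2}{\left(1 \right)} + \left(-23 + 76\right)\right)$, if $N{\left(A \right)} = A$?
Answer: $4104$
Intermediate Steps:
$76 \left(N^{2}{\left(1 \right)} + \left(-23 + 76\right)\right) = 76 \left(1^{2} + \left(-23 + 76\right)\right) = 76 \left(1 + 53\right) = 76 \cdot 54 = 4104$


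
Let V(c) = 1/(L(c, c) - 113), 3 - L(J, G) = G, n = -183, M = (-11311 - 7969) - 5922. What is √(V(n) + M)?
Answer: I*√134301385/73 ≈ 158.75*I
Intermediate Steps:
M = -25202 (M = -19280 - 5922 = -25202)
L(J, G) = 3 - G
V(c) = 1/(-110 - c) (V(c) = 1/((3 - c) - 113) = 1/(-110 - c))
√(V(n) + M) = √(-1/(110 - 183) - 25202) = √(-1/(-73) - 25202) = √(-1*(-1/73) - 25202) = √(1/73 - 25202) = √(-1839745/73) = I*√134301385/73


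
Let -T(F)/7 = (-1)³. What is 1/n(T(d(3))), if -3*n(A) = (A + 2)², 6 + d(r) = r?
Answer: -1/27 ≈ -0.037037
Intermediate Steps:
d(r) = -6 + r
T(F) = 7 (T(F) = -7*(-1)³ = -7*(-1) = 7)
n(A) = -(2 + A)²/3 (n(A) = -(A + 2)²/3 = -(2 + A)²/3)
1/n(T(d(3))) = 1/(-(2 + 7)²/3) = 1/(-⅓*9²) = 1/(-⅓*81) = 1/(-27) = -1/27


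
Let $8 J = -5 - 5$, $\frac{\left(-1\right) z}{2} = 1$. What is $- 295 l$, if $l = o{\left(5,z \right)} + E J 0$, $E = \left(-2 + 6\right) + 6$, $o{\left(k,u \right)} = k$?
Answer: $-1475$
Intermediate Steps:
$z = -2$ ($z = \left(-2\right) 1 = -2$)
$J = - \frac{5}{4}$ ($J = \frac{-5 - 5}{8} = \frac{1}{8} \left(-10\right) = - \frac{5}{4} \approx -1.25$)
$E = 10$ ($E = 4 + 6 = 10$)
$l = 5$ ($l = 5 + 10 \left(- \frac{5}{4}\right) 0 = 5 - 0 = 5 + 0 = 5$)
$- 295 l = \left(-295\right) 5 = -1475$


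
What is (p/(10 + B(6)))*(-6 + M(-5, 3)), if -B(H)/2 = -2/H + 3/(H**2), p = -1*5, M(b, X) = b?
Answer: 110/21 ≈ 5.2381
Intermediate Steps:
p = -5
B(H) = -6/H**2 + 4/H (B(H) = -2*(-2/H + 3/(H**2)) = -2*(-2/H + 3/H**2) = -6/H**2 + 4/H)
(p/(10 + B(6)))*(-6 + M(-5, 3)) = (-5/(10 + 2*(-3 + 2*6)/6**2))*(-6 - 5) = (-5/(10 + 2*(1/36)*(-3 + 12)))*(-11) = (-5/(10 + 2*(1/36)*9))*(-11) = (-5/(10 + 1/2))*(-11) = (-5/(21/2))*(-11) = ((2/21)*(-5))*(-11) = -10/21*(-11) = 110/21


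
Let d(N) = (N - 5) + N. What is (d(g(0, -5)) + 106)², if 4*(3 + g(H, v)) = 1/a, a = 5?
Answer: 904401/100 ≈ 9044.0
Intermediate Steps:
g(H, v) = -59/20 (g(H, v) = -3 + (¼)/5 = -3 + (¼)*(⅕) = -3 + 1/20 = -59/20)
d(N) = -5 + 2*N (d(N) = (-5 + N) + N = -5 + 2*N)
(d(g(0, -5)) + 106)² = ((-5 + 2*(-59/20)) + 106)² = ((-5 - 59/10) + 106)² = (-109/10 + 106)² = (951/10)² = 904401/100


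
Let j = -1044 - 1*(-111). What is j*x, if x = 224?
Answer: -208992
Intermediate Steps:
j = -933 (j = -1044 + 111 = -933)
j*x = -933*224 = -208992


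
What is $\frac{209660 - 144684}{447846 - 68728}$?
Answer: $\frac{32488}{189559} \approx 0.17139$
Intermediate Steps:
$\frac{209660 - 144684}{447846 - 68728} = \frac{64976}{379118} = 64976 \cdot \frac{1}{379118} = \frac{32488}{189559}$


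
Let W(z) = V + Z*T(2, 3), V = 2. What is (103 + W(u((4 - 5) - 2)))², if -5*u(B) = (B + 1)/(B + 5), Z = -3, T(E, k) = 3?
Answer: 9216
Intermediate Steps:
u(B) = -(1 + B)/(5*(5 + B)) (u(B) = -(B + 1)/(5*(B + 5)) = -(1 + B)/(5*(5 + B)))
W(z) = -7 (W(z) = 2 - 3*3 = 2 - 9 = -7)
(103 + W(u((4 - 5) - 2)))² = (103 - 7)² = 96² = 9216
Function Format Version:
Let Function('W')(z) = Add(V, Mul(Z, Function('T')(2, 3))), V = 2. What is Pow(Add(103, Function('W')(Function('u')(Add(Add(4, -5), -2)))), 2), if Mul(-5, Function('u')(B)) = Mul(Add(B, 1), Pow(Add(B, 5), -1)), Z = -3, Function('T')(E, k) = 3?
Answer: 9216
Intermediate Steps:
Function('u')(B) = Mul(Rational(-1, 5), Pow(Add(5, B), -1), Add(1, B)) (Function('u')(B) = Mul(Rational(-1, 5), Mul(Add(B, 1), Pow(Add(B, 5), -1))) = Mul(Rational(-1, 5), Mul(Add(1, B), Pow(Add(5, B), -1))) = Mul(Rational(-1, 5), Mul(Pow(Add(5, B), -1), Add(1, B))) = Mul(Rational(-1, 5), Pow(Add(5, B), -1), Add(1, B)))
Function('W')(z) = -7 (Function('W')(z) = Add(2, Mul(-3, 3)) = Add(2, -9) = -7)
Pow(Add(103, Function('W')(Function('u')(Add(Add(4, -5), -2)))), 2) = Pow(Add(103, -7), 2) = Pow(96, 2) = 9216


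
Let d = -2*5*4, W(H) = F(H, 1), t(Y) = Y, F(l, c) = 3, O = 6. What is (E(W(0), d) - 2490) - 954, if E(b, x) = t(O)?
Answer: -3438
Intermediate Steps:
W(H) = 3
d = -40 (d = -10*4 = -40)
E(b, x) = 6
(E(W(0), d) - 2490) - 954 = (6 - 2490) - 954 = -2484 - 954 = -3438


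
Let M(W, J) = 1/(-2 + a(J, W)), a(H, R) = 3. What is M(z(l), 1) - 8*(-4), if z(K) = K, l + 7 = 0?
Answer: 33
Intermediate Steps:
l = -7 (l = -7 + 0 = -7)
M(W, J) = 1 (M(W, J) = 1/(-2 + 3) = 1/1 = 1)
M(z(l), 1) - 8*(-4) = 1 - 8*(-4) = 1 + 32 = 33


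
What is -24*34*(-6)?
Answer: 4896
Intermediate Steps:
-24*34*(-6) = -816*(-6) = 4896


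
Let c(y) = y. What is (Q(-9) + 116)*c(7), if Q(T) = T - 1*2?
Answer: 735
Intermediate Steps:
Q(T) = -2 + T (Q(T) = T - 2 = -2 + T)
(Q(-9) + 116)*c(7) = ((-2 - 9) + 116)*7 = (-11 + 116)*7 = 105*7 = 735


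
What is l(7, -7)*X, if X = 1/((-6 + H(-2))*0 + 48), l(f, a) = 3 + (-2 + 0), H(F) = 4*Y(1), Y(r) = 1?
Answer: 1/48 ≈ 0.020833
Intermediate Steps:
H(F) = 4 (H(F) = 4*1 = 4)
l(f, a) = 1 (l(f, a) = 3 - 2 = 1)
X = 1/48 (X = 1/((-6 + 4)*0 + 48) = 1/(-2*0 + 48) = 1/(0 + 48) = 1/48 ≈ 0.020833)
l(7, -7)*X = 1*(1/48) = 1/48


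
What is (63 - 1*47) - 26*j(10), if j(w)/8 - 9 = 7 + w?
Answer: -5392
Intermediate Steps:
j(w) = 128 + 8*w (j(w) = 72 + 8*(7 + w) = 72 + (56 + 8*w) = 128 + 8*w)
(63 - 1*47) - 26*j(10) = (63 - 1*47) - 26*(128 + 8*10) = (63 - 47) - 26*(128 + 80) = 16 - 26*208 = 16 - 5408 = -5392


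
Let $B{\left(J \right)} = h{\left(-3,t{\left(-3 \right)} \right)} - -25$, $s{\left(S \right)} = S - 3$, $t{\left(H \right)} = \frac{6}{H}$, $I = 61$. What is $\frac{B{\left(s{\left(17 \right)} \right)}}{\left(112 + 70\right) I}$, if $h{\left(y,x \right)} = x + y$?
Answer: $\frac{10}{5551} \approx 0.0018015$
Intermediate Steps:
$s{\left(S \right)} = -3 + S$
$B{\left(J \right)} = 20$ ($B{\left(J \right)} = \left(\frac{6}{-3} - 3\right) - -25 = \left(6 \left(- \frac{1}{3}\right) - 3\right) + 25 = \left(-2 - 3\right) + 25 = -5 + 25 = 20$)
$\frac{B{\left(s{\left(17 \right)} \right)}}{\left(112 + 70\right) I} = \frac{20}{\left(112 + 70\right) 61} = \frac{20}{182 \cdot 61} = \frac{20}{11102} = 20 \cdot \frac{1}{11102} = \frac{10}{5551}$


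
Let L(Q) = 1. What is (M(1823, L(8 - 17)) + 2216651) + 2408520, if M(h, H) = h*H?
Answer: 4626994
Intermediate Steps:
M(h, H) = H*h
(M(1823, L(8 - 17)) + 2216651) + 2408520 = (1*1823 + 2216651) + 2408520 = (1823 + 2216651) + 2408520 = 2218474 + 2408520 = 4626994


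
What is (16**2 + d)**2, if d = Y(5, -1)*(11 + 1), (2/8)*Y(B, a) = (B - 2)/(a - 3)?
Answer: 48400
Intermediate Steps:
Y(B, a) = 4*(-2 + B)/(-3 + a) (Y(B, a) = 4*((B - 2)/(a - 3)) = 4*((-2 + B)/(-3 + a)) = 4*(-2 + B)/(-3 + a))
d = -36 (d = (4*(-2 + 5)/(-3 - 1))*(11 + 1) = (4*3/(-4))*12 = (4*(-1/4)*3)*12 = -3*12 = -36)
(16**2 + d)**2 = (16**2 - 36)**2 = (256 - 36)**2 = 220**2 = 48400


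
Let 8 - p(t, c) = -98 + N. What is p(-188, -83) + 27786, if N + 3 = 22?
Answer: 27873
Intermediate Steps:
N = 19 (N = -3 + 22 = 19)
p(t, c) = 87 (p(t, c) = 8 - (-98 + 19) = 8 - 1*(-79) = 8 + 79 = 87)
p(-188, -83) + 27786 = 87 + 27786 = 27873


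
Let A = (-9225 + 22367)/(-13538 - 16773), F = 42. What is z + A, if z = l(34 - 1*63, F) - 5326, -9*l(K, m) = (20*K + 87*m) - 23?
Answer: -171724957/30311 ≈ -5665.4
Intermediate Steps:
l(K, m) = 23/9 - 29*m/3 - 20*K/9 (l(K, m) = -((20*K + 87*m) - 23)/9 = -(-23 + 20*K + 87*m)/9 = 23/9 - 29*m/3 - 20*K/9)
z = -5665 (z = (23/9 - 29/3*42 - 20*(34 - 1*63)/9) - 5326 = (23/9 - 406 - 20*(34 - 63)/9) - 5326 = (23/9 - 406 - 20/9*(-29)) - 5326 = (23/9 - 406 + 580/9) - 5326 = -339 - 5326 = -5665)
A = -13142/30311 (A = 13142/(-30311) = 13142*(-1/30311) = -13142/30311 ≈ -0.43357)
z + A = -5665 - 13142/30311 = -171724957/30311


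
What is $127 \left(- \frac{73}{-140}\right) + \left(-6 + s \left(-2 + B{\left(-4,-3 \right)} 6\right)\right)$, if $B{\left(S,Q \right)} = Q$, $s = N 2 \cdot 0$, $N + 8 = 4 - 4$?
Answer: $\frac{8431}{140} \approx 60.221$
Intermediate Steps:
$N = -8$ ($N = -8 + \left(4 - 4\right) = -8 + 0 = -8$)
$s = 0$ ($s = \left(-8\right) 2 \cdot 0 = \left(-16\right) 0 = 0$)
$127 \left(- \frac{73}{-140}\right) + \left(-6 + s \left(-2 + B{\left(-4,-3 \right)} 6\right)\right) = 127 \left(- \frac{73}{-140}\right) - \left(6 + 0 \left(-2 - 18\right)\right) = 127 \left(\left(-73\right) \left(- \frac{1}{140}\right)\right) - \left(6 + 0 \left(-2 - 18\right)\right) = 127 \cdot \frac{73}{140} + \left(-6 + 0 \left(-20\right)\right) = \frac{9271}{140} + \left(-6 + 0\right) = \frac{9271}{140} - 6 = \frac{8431}{140}$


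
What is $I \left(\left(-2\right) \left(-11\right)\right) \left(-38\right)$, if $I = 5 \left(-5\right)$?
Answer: $20900$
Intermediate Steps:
$I = -25$
$I \left(\left(-2\right) \left(-11\right)\right) \left(-38\right) = - 25 \left(\left(-2\right) \left(-11\right)\right) \left(-38\right) = \left(-25\right) 22 \left(-38\right) = \left(-550\right) \left(-38\right) = 20900$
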